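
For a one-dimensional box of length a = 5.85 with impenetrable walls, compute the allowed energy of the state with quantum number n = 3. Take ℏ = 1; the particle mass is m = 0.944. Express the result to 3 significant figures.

The infinite-well eigenfunctions ψ_n = √(2/a) sin(nπx/a) vanish at both walls, giving E_n = n²π²ℏ²/(2ma²).
E_3 = 3² × π² / (2 × 0.944 × 5.85²) = 1.375.

E = 1.37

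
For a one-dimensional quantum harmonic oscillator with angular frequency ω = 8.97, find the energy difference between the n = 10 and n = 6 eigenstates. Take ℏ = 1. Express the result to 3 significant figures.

E_n = ℏω(n + ½), so ΔE = (10 − 6) ℏω = 4 × 8.97 = 35.88.

ΔE = 35.9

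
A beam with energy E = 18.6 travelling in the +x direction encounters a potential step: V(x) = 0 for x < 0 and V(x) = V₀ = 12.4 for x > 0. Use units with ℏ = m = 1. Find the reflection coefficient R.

The wavenumbers are k₁ = √(2mE)/ℏ = 6.099 on the left and k₂ = √(2m(E − V₀))/ℏ = 3.521 on the right.
Continuity of ψ and ψ′ at the step yields the reflection amplitude r = (k₁ − k₂)/(k₁ + k₂) = 0.2679; thus R = |r|² = 0.07180, T = 0.9282.

R = 0.0718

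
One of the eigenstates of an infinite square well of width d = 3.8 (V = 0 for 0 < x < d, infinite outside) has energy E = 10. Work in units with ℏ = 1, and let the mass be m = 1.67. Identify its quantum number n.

For an infinite well E_n = n²π²ℏ²/(2md²), so n = (d/πℏ)√(2mE).
n = (3.8/π) × √(2 × 1.67 × 10) = 6.990 → n = 7.

n = 7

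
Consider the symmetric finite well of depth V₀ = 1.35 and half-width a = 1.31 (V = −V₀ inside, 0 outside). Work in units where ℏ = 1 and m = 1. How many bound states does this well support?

N = 2

Define the well-strength parameter z₀ = (a/ℏ)√(2mV₀) = 1.31 × √(2·1·1.35) = 2.153.
A new bound state (alternating even/odd) appears each time z₀ passes a multiple of π/2, so N = ⌊2z₀/π⌋ + 1 = ⌊1.370⌋ + 1 = 2.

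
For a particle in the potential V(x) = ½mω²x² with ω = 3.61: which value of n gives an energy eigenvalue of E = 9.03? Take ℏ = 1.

Invert E_n = (n + ½)ℏω: n = E/ℏω − ½ = 2.001, so n = 2.

n = 2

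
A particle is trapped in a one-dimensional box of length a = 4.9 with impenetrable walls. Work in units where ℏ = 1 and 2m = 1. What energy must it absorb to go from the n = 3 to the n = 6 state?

ΔE = 11.1

E_n = n²π²ℏ²/(2ma²), so ΔE = (6² − 3²) π²ℏ²/(2ma²).
ΔE = 27 × π² / (2 × 0.5 × 4.9²) = 11.10.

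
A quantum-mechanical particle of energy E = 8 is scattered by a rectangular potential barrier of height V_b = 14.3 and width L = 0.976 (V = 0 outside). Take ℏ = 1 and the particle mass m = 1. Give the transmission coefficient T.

Since E < V_b the interior solution is evanescent with decay constant κ = √(2m(V_b − E))/ℏ = 3.550.
κL = 3.464, sinh(κL) = 15.96.
Matching ψ, ψ′ at both faces gives T = [1 + V_b² sinh²(κL) / (4E(V_b − E))]⁻¹ = 1/259.5 = 0.00385.

T = 0.00385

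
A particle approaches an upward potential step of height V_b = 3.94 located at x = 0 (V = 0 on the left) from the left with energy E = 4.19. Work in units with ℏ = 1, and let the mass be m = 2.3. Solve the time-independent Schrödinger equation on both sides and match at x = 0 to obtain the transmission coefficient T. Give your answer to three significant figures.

On each side the TISE gives plane waves with k = √(2m(E − V))/ℏ: k₁ = √(2·2.3·4.19) = 4.390, k₂ = √(2·2.3·0.25) = 1.072.
Continuity of ψ and ψ′ at the step yields the reflection amplitude r = (k₁ − k₂)/(k₁ + k₂) = 0.6074; thus R = |r|² = 0.3689, T = 0.6311.

T = 0.631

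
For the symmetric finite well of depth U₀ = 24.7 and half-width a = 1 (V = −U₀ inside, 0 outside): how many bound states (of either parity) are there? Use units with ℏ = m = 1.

Define the well-strength parameter z₀ = (a/ℏ)√(2mU₀) = 1 × √(2·1·24.7) = 7.029.
The even/odd transcendental equations gain one root per π/2 in z₀, giving N = 1 + ⌊2z₀/π⌋ = 1 + ⌊4.474⌋ = 5.

N = 5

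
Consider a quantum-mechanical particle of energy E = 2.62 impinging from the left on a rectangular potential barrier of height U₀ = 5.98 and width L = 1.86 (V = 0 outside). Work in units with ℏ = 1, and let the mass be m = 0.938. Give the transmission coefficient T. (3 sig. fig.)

T = 0.000346

Since E < U₀ the interior solution is evanescent with decay constant κ = √(2m(U₀ − E))/ℏ = 2.511.
κL = 4.670, sinh(κL) = 53.33.
Matching ψ, ψ′ at both faces gives T = [1 + U₀² sinh²(κL) / (4E(U₀ − E))]⁻¹ = 1/2890 = 0.000346.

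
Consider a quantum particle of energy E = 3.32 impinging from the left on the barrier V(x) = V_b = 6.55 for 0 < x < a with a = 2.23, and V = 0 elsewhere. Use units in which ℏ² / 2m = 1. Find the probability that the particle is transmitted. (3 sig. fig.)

Since E < V_b the interior solution is evanescent with decay constant κ = √(2m(V_b − E))/ℏ = 1.797.
κa = 4.008, sinh(κa) = 27.50.
Matching ψ, ψ′ at both faces gives T = [1 + V_b² sinh²(κa) / (4E(V_b − E))]⁻¹ = 1/757.6 = 0.00132.

T = 0.00132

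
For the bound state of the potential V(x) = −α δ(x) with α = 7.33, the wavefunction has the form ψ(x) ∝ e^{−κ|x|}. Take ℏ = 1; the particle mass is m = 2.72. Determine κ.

κ = 19.9

Integrate −(ℏ²/2m)ψ'' − αδ(x)ψ = Eψ from −ε to +ε: the ψ'' term gives ψ'(0⁺) − ψ'(0⁻) and the δ term gives −(2mα/ℏ²)ψ(0).
With ψ ∝ e^{−κ|x|} this yields −2κ = −2mα/ℏ², so κ = mα/ℏ² = 19.94.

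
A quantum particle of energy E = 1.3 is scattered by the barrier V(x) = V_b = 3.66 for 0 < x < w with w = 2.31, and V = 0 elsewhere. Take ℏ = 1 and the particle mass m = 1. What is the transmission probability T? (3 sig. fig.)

T = 0.000160

Since E < V_b the interior solution is evanescent with decay constant κ = √(2m(V_b − E))/ℏ = 2.173.
κw = 5.019, sinh(κw) = 75.60.
The exact tunnelling result is T⁻¹ = 1 + V_b² sinh²(κw) / [4E(V_b − E)] = 6239, so T = 0.000160.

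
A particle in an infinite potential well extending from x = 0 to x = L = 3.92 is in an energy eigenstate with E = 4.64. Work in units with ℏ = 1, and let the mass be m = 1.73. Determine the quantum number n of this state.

n = 5

For an infinite well E_n = n²π²ℏ²/(2mL²), so n = (L/πℏ)√(2mE).
n = (3.92/π) × √(2 × 1.73 × 4.64) = 5.000 → n = 5.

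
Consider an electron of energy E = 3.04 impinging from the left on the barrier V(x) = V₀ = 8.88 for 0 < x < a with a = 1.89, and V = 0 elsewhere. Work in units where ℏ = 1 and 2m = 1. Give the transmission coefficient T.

T = 0.000388

Since E < V₀ the interior solution is evanescent with decay constant κ = √(2m(V₀ − E))/ℏ = 2.417.
κa = 4.567, sinh(κa) = 48.14.
The exact tunnelling result is T⁻¹ = 1 + V₀² sinh²(κa) / [4E(V₀ − E)] = 2574, so T = 0.000388.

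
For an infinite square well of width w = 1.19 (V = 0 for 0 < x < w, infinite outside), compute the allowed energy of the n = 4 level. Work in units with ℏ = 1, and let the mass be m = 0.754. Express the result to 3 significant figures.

Requiring ψ(0) = ψ(w) = 0 quantises k = nπ/w, hence E_n = ℏ²k²/2m = n²π²ℏ²/(2mw²).
E_4 = 4² × π² / (2 × 0.754 × 1.19²) = 73.95.

E = 73.9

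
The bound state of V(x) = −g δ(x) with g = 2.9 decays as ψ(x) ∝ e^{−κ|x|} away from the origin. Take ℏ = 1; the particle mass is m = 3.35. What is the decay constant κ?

κ = 9.72

Integrating the TISE across x = 0 gives the cusp condition ψ'(0⁺) − ψ'(0⁻) = −(2mg/ℏ²)ψ(0).
With ψ ∝ e^{−κ|x|} this yields −2κ = −2mg/ℏ², so κ = mg/ℏ² = 9.715.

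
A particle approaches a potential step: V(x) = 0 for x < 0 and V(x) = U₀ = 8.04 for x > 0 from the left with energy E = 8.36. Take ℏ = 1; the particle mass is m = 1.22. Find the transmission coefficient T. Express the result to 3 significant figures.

T = 0.547

The wavenumbers are k₁ = √(2mE)/ℏ = 4.516 on the left and k₂ = √(2m(E − U₀))/ℏ = 0.8836 on the right.
Continuity of ψ and ψ′ at the step yields the reflection amplitude r = (k₁ − k₂)/(k₁ + k₂) = 0.6727; thus R = |r|² = 0.4526, T = 0.5474.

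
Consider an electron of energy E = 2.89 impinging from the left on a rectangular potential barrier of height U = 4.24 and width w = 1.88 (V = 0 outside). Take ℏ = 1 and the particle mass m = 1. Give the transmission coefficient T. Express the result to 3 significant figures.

Since E < U the interior solution is evanescent with decay constant κ = √(2m(U − E))/ℏ = 1.643.
κw = 3.089, sinh(κw) = 10.96.
The exact tunnelling result is T⁻¹ = 1 + U² sinh²(κw) / [4E(U − E)] = 139.3, so T = 0.00718.

T = 0.00718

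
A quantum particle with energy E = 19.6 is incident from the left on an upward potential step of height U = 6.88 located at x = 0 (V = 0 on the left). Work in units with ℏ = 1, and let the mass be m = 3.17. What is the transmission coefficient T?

On each side the TISE gives plane waves with k = √(2m(E − V))/ℏ: k₁ = √(2·3.17·19.6) = 11.15, k₂ = √(2·3.17·12.72) = 8.980.
Matching ψ and ψ′ at x = 0 gives r = (k₁ − k₂)/(k₁ + k₂), so R = r² = 0.01159 and T = 1 − R = 0.9884.

T = 0.988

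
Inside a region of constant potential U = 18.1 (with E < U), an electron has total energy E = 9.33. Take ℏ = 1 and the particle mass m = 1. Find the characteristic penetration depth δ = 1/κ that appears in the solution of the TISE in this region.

δ = 0.239

Since E < U the TISE in this region is ψ'' = κ²ψ with κ = √(2m(U − E))/ℏ.
κ = √(2 × 1 × 8.77) = 4.188. The penetration depth is δ = 1/κ = 0.239.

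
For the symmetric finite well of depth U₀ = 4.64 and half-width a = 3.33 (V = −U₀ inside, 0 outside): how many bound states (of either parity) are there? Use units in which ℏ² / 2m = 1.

N = 5

Define the well-strength parameter z₀ = (a/ℏ)√(2mU₀) = 3.33 × √(2·0.5·4.64) = 7.173.
A new bound state (alternating even/odd) appears each time z₀ passes a multiple of π/2, so N = ⌊2z₀/π⌋ + 1 = ⌊4.566⌋ + 1 = 5.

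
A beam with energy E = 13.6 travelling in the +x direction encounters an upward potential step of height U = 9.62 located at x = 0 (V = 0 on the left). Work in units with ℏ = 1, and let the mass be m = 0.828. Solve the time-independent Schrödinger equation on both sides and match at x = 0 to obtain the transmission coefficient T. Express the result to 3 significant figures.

T = 0.911

The wavenumbers are k₁ = √(2mE)/ℏ = 4.746 on the left and k₂ = √(2m(E − U))/ℏ = 2.567 on the right.
Continuity of ψ and ψ′ at the step yields the reflection amplitude r = (k₁ − k₂)/(k₁ + k₂) = 0.2979; thus R = |r|² = 0.08874, T = 0.9113.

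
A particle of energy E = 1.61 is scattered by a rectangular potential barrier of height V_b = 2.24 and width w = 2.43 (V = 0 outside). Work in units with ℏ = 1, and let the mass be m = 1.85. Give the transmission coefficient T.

E < V_b: inside the barrier ψ ∝ e^{±κx} with κ = √(2m(V_b − E))/ℏ = 1.527.
κw = 3.710, sinh(κw) = 20.42.
Matching ψ, ψ′ at both faces gives T = [1 + V_b² sinh²(κw) / (4E(V_b − E))]⁻¹ = 1/516.4 = 0.00194.

T = 0.00194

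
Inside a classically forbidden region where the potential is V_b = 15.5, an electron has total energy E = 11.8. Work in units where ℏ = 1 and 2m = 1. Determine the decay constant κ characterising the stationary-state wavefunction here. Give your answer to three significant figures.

Since E < V_b the TISE in this region is ψ'' = κ²ψ with κ = √(2m(V_b − E))/ℏ.
κ = √(2 × 0.5 × 3.7) = 1.924.

κ = 1.92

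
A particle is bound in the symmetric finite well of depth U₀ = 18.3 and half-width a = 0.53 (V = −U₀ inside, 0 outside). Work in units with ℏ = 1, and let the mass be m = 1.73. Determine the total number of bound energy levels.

The dimensionless depth is z₀ = a√(2mU₀)/ℏ = 0.53 × √(63.32) = 4.217.
The even/odd transcendental equations gain one root per π/2 in z₀, giving N = 1 + ⌊2z₀/π⌋ = 1 + ⌊2.685⌋ = 3.

N = 3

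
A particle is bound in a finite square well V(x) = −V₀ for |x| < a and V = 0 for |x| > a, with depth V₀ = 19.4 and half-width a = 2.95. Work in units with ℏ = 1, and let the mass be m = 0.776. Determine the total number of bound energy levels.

Define the well-strength parameter z₀ = (a/ℏ)√(2mV₀) = 2.95 × √(2·0.776·19.4) = 16.19.
The even/odd transcendental equations gain one root per π/2 in z₀, giving N = 1 + ⌊2z₀/π⌋ = 1 + ⌊10.31⌋ = 11.

N = 11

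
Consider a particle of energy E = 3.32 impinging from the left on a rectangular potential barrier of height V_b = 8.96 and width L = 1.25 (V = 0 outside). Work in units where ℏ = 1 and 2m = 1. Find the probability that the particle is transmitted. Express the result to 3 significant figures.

T = 0.00981

Since E < V_b the interior solution is evanescent with decay constant κ = √(2m(V_b − E))/ℏ = 2.375.
κL = 2.969, sinh(κL) = 9.706.
The exact tunnelling result is T⁻¹ = 1 + V_b² sinh²(κL) / [4E(V_b − E)] = 102.0, so T = 0.00981.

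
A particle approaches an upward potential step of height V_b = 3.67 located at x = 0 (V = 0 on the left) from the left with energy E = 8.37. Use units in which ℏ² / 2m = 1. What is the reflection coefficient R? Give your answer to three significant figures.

R = 0.0205

The wavenumbers are k₁ = √(2mE)/ℏ = 2.893 on the left and k₂ = √(2m(E − V_b))/ℏ = 2.168 on the right.
Continuity of ψ and ψ′ at the step yields the reflection amplitude r = (k₁ − k₂)/(k₁ + k₂) = 0.1433; thus R = |r|² = 0.02053, T = 0.9795.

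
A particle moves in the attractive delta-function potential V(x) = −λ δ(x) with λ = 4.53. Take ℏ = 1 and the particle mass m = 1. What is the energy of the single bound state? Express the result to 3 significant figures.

The bound state is ψ(x) = √κ e^{−κ|x|}. The derivative jump ψ'(0⁺) − ψ'(0⁻) = −(2mλ/ℏ²)ψ(0) fixes κ = mλ/ℏ² = 4.530.
Then E = −ℏ²κ²/(2m) = −mλ²/(2ℏ²) = -10.26.

E = -10.3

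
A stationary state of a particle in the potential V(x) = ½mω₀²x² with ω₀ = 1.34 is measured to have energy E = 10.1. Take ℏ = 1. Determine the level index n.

n = 7

E_n = ℏω₀(n + ½) ⇒ n = E/(ℏω₀) − ½ = 10.1/1.34 − 0.5 = 7.037 → n = 7.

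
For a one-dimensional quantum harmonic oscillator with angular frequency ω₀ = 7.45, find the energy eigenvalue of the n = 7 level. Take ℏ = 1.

E = 55.9

Using E_n = (n + ½)ℏω₀: E_7 = 7.5 × 7.45 = 55.88.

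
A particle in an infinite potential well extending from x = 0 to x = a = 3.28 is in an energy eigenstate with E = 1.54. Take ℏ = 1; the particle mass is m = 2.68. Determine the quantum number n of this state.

n = 3

For an infinite well E_n = n²π²ℏ²/(2ma²), so n = (a/πℏ)√(2mE).
n = (3.28/π) × √(2 × 2.68 × 1.54) = 3.000 → n = 3.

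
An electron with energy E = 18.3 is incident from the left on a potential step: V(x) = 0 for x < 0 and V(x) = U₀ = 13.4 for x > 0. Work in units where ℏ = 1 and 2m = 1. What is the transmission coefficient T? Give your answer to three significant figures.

On each side the TISE gives plane waves with k = √(2m(E − V))/ℏ: k₁ = √(2·½·18.3) = 4.278, k₂ = √(2·½·4.9) = 2.214.
Matching ψ and ψ′ at x = 0 gives r = (k₁ − k₂)/(k₁ + k₂), so R = r² = 0.1011 and T = 1 − R = 0.8989.

T = 0.899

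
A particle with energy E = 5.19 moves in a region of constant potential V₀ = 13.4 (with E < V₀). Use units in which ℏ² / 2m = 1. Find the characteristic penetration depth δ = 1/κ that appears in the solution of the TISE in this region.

δ = 0.349

Since E < V₀ the TISE in this region is ψ'' = κ²ψ with κ = √(2m(V₀ − E))/ℏ.
κ = √(2 × 0.5 × 8.21) = 2.865. The penetration depth is δ = 1/κ = 0.349.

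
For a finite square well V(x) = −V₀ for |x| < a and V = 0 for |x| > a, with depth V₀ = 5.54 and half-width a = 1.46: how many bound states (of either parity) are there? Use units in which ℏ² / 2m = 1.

Define the well-strength parameter z₀ = (a/ℏ)√(2mV₀) = 1.46 × √(2·0.5·5.54) = 3.436.
A new bound state (alternating even/odd) appears each time z₀ passes a multiple of π/2, so N = ⌊2z₀/π⌋ + 1 = ⌊2.188⌋ + 1 = 3.

N = 3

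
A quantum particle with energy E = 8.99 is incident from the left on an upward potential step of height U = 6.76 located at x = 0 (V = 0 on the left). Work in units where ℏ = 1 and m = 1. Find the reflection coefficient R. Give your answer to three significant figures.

R = 0.112

The wavenumbers are k₁ = √(2mE)/ℏ = 4.240 on the left and k₂ = √(2m(E − U))/ℏ = 2.112 on the right.
Matching ψ and ψ′ at x = 0 gives r = (k₁ − k₂)/(k₁ + k₂), so R = r² = 0.1123 and T = 1 − R = 0.8877.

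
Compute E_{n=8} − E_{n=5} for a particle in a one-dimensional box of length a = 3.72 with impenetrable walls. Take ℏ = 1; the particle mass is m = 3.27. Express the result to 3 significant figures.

ΔE = 4.25

E_n = n²π²ℏ²/(2ma²), so ΔE = (8² − 5²) π²ℏ²/(2ma²).
ΔE = 39 × π² / (2 × 3.27 × 3.72²) = 4.253.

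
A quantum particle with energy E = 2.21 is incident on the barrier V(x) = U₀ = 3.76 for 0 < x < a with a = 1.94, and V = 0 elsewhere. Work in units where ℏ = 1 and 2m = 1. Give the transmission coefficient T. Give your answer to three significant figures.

Since E < U₀ the interior solution is evanescent with decay constant κ = √(2m(U₀ − E))/ℏ = 1.245.
κa = 2.415, sinh(κa) = 5.552.
The exact tunnelling result is T⁻¹ = 1 + U₀² sinh²(κa) / [4E(U₀ − E)] = 32.80, so T = 0.0305.

T = 0.0305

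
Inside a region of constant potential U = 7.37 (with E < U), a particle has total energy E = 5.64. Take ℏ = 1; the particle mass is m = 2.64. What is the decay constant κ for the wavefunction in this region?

κ = 3.02

Since E < U the TISE in this region is ψ'' = κ²ψ with κ = √(2m(U − E))/ℏ.
κ = √(2 × 2.64 × 1.73) = 3.022.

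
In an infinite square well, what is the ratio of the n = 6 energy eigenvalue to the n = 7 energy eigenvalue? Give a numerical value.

E_n = n²π²ℏ²/(2mL²) so the ratio is n₂²/n₁² = 36/49 = 0.734694.

0.734694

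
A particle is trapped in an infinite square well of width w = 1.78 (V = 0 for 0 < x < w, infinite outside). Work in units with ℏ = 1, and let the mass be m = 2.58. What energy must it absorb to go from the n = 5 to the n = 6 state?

ΔE = 6.64

E_n = n²π²ℏ²/(2mw²), so ΔE = (6² − 5²) π²ℏ²/(2mw²).
ΔE = 11 × π² / (2 × 2.58 × 1.78²) = 6.641.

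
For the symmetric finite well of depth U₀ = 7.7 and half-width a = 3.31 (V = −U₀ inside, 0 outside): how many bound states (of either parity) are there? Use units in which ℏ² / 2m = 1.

N = 6

The dimensionless depth is z₀ = a√(2mU₀)/ℏ = 3.31 × √(7.700) = 9.185.
The even/odd transcendental equations gain one root per π/2 in z₀, giving N = 1 + ⌊2z₀/π⌋ = 1 + ⌊5.847⌋ = 6.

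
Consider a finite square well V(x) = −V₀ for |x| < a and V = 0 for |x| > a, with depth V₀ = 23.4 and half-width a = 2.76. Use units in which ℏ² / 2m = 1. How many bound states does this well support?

N = 9

The dimensionless depth is z₀ = a√(2mV₀)/ℏ = 2.76 × √(23.40) = 13.35.
A new bound state (alternating even/odd) appears each time z₀ passes a multiple of π/2, so N = ⌊2z₀/π⌋ + 1 = ⌊8.500⌋ + 1 = 9.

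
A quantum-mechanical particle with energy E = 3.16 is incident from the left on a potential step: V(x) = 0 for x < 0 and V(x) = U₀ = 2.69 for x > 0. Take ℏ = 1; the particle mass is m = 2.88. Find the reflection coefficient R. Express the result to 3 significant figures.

R = 0.197

The wavenumbers are k₁ = √(2mE)/ℏ = 4.266 on the left and k₂ = √(2m(E − U₀))/ℏ = 1.645 on the right.
Continuity of ψ and ψ′ at the step yields the reflection amplitude r = (k₁ − k₂)/(k₁ + k₂) = 0.4434; thus R = |r|² = 0.1966, T = 0.8034.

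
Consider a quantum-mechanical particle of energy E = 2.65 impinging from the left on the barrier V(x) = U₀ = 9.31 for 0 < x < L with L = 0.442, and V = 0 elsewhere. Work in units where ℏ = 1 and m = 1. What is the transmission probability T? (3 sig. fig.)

T = 0.123

E < U₀: inside the barrier ψ ∝ e^{±κx} with κ = √(2m(U₀ − E))/ℏ = 3.650.
κL = 1.613, sinh(κL) = 2.410.
The exact tunnelling result is T⁻¹ = 1 + U₀² sinh²(κL) / [4E(U₀ − E)] = 8.129, so T = 0.123.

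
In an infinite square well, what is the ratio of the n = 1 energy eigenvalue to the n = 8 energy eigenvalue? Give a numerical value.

Since E_n ∝ n², the ratio is (1/8)² = 0.015625.

0.015625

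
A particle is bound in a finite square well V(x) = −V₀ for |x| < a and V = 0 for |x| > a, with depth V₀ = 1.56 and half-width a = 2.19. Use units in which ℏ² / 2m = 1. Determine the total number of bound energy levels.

N = 2

The dimensionless depth is z₀ = a√(2mV₀)/ℏ = 2.19 × √(1.560) = 2.735.
The even/odd transcendental equations gain one root per π/2 in z₀, giving N = 1 + ⌊2z₀/π⌋ = 1 + ⌊1.741⌋ = 2.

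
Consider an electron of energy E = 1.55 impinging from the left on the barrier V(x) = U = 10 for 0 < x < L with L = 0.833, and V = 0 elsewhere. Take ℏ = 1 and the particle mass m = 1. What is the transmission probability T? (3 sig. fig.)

Since E < U the interior solution is evanescent with decay constant κ = √(2m(U − E))/ℏ = 4.111.
κL = 3.424, sinh(κL) = 15.34.
Matching ψ, ψ′ at both faces gives T = [1 + U² sinh²(κL) / (4E(U − E))]⁻¹ = 1/449.9 = 0.00222.

T = 0.00222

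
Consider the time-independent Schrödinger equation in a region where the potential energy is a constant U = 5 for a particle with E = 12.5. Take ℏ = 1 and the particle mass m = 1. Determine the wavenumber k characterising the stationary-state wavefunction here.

k = 3.87

With E > U the solution is oscillatory, ψ ∝ e^{±ikx} with k = √(2m(E − U))/ℏ.
k = √(2 × 1 × 7.5) = 3.873.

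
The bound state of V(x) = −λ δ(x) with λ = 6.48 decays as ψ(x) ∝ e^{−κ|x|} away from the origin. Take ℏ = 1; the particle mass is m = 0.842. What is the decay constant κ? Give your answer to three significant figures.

κ = 5.46

Integrate −(ℏ²/2m)ψ'' − λδ(x)ψ = Eψ from −ε to +ε: the ψ'' term gives ψ'(0⁺) − ψ'(0⁻) and the δ term gives −(2mλ/ℏ²)ψ(0).
With ψ ∝ e^{−κ|x|} this yields −2κ = −2mλ/ℏ², so κ = mλ/ℏ² = 5.456.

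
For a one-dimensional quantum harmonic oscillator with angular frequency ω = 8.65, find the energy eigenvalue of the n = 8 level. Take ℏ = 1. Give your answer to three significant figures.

The oscillator eigenvalues are E_n = ℏω(n + ½), so E_8 = 8.65 × 8.5 = 73.53.

E = 73.5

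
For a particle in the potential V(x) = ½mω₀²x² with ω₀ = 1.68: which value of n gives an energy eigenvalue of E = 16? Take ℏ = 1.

n = 9

E_n = ℏω₀(n + ½) ⇒ n = E/(ℏω₀) − ½ = 16/1.68 − 0.5 = 9.024 → n = 9.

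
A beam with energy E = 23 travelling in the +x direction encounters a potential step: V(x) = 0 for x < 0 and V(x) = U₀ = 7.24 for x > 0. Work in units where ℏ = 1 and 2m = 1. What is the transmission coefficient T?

On each side the TISE gives plane waves with k = √(2m(E − V))/ℏ: k₁ = √(2·½·23) = 4.796, k₂ = √(2·½·15.76) = 3.970.
Matching ψ and ψ′ at x = 0 gives r = (k₁ − k₂)/(k₁ + k₂), so R = r² = 0.008878 and T = 1 − R = 0.9911.

T = 0.991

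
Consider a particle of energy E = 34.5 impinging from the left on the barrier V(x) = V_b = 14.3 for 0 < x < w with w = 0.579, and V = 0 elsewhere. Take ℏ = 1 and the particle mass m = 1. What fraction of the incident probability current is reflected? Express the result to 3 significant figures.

R = 0.0189

Above the barrier the interior wavenumber is k₂ = √(2m(E − V_b))/ℏ = 6.356, giving phase k₂w = 3.680.
Matching at both interfaces gives T⁻¹ = 1 + V_b² sin²(k₂w) / [4E(E − V_b)] = 1.019, hence T = 0.981.
R = 1 − T = 0.0189.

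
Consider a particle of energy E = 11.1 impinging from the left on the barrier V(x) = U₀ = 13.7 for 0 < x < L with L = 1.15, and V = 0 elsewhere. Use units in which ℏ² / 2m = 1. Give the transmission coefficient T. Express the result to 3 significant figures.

T = 0.0596

Since E < U₀ the interior solution is evanescent with decay constant κ = √(2m(U₀ − E))/ℏ = 1.612.
κL = 1.854, sinh(κL) = 3.115.
Matching ψ, ψ′ at both faces gives T = [1 + U₀² sinh²(κL) / (4E(U₀ − E))]⁻¹ = 1/16.78 = 0.0596.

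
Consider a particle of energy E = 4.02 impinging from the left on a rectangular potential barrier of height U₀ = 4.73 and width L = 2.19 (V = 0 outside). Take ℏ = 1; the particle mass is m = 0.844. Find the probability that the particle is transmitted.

E < U₀: inside the barrier ψ ∝ e^{±κx} with κ = √(2m(U₀ − E))/ℏ = 1.095.
κL = 2.398, sinh(κL) = 5.452.
The exact tunnelling result is T⁻¹ = 1 + U₀² sinh²(κL) / [4E(U₀ − E)] = 59.26, so T = 0.0169.

T = 0.0169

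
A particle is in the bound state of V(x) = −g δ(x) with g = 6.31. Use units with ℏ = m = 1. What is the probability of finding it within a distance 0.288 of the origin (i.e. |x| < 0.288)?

P = 0.974

The normalised bound state is ψ = √κ e^{−κ|x|} with κ = mg/ℏ² = 6.310.
P(|x| < d) = ∫_{−d}^{d} κ e^{−2κ|x|} dx = 1 − e^{−2κd} = 1 − e^{−3.635} = 0.9736.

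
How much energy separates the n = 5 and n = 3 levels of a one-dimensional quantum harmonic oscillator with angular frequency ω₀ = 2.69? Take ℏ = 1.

E_n = ℏω₀(n + ½), so ΔE = (5 − 3) ℏω₀ = 2 × 2.69 = 5.380.

ΔE = 5.38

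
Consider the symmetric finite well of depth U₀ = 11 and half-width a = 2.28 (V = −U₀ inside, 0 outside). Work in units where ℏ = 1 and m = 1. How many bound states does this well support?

N = 7

The dimensionless depth is z₀ = a√(2mU₀)/ℏ = 2.28 × √(22.00) = 10.69.
A new bound state (alternating even/odd) appears each time z₀ passes a multiple of π/2, so N = ⌊2z₀/π⌋ + 1 = ⌊6.808⌋ + 1 = 7.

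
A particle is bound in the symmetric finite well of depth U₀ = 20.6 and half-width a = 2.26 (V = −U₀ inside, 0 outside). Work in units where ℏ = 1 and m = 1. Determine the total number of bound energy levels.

The dimensionless depth is z₀ = a√(2mU₀)/ℏ = 2.26 × √(41.20) = 14.51.
A new bound state (alternating even/odd) appears each time z₀ passes a multiple of π/2, so N = ⌊2z₀/π⌋ + 1 = ⌊9.235⌋ + 1 = 10.

N = 10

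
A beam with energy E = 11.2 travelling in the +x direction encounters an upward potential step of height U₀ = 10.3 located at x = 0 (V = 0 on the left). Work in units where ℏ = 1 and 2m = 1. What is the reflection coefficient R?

R = 0.312

On each side the TISE gives plane waves with k = √(2m(E − V))/ℏ: k₁ = √(2·½·11.2) = 3.347, k₂ = √(2·½·0.9) = 0.9487.
Matching ψ and ψ′ at x = 0 gives r = (k₁ − k₂)/(k₁ + k₂), so R = r² = 0.3117 and T = 1 − R = 0.6883.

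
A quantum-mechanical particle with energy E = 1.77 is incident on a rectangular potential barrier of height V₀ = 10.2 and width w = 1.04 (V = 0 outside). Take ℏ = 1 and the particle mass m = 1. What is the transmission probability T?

T = 0.000448

Since E < V₀ the interior solution is evanescent with decay constant κ = √(2m(V₀ − E))/ℏ = 4.106.
κw = 4.270, sinh(κw) = 35.77.
Matching ψ, ψ′ at both faces gives T = [1 + V₀² sinh²(κw) / (4E(V₀ − E))]⁻¹ = 1/2231 = 0.000448.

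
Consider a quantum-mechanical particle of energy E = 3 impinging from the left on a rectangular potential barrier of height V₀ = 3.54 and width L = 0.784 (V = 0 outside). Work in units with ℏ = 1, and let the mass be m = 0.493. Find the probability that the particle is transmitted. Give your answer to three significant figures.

T = 0.587

E < V₀: inside the barrier ψ ∝ e^{±κx} with κ = √(2m(V₀ − E))/ℏ = 0.7297.
κL = 0.5721, sinh(κL) = 0.6038.
Matching ψ, ψ′ at both faces gives T = [1 + V₀² sinh²(κL) / (4E(V₀ − E))]⁻¹ = 1/1.705 = 0.587.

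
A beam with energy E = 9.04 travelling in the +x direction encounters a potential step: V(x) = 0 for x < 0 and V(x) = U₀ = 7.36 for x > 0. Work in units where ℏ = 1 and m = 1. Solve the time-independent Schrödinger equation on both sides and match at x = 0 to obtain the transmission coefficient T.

The wavenumbers are k₁ = √(2mE)/ℏ = 4.252 on the left and k₂ = √(2m(E − U₀))/ℏ = 1.833 on the right.
Continuity of ψ and ψ′ at the step yields the reflection amplitude r = (k₁ − k₂)/(k₁ + k₂) = 0.3975; thus R = |r|² = 0.1580, T = 0.8420.

T = 0.842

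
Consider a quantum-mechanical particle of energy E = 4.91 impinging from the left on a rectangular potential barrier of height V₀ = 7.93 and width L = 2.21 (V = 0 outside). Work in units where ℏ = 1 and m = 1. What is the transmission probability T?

T = 0.0000723

E < V₀: inside the barrier ψ ∝ e^{±κx} with κ = √(2m(V₀ − E))/ℏ = 2.458.
κL = 5.431, sinh(κL) = 114.2.
The exact tunnelling result is T⁻¹ = 1 + V₀² sinh²(κL) / [4E(V₀ − E)] = 13840, so T = 0.0000723.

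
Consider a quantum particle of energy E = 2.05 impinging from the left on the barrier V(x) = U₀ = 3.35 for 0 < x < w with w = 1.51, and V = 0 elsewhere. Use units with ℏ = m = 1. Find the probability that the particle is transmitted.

E < U₀: inside the barrier ψ ∝ e^{±κx} with κ = √(2m(U₀ − E))/ℏ = 1.612.
κw = 2.435, sinh(κw) = 5.663.
Matching ψ, ψ′ at both faces gives T = [1 + U₀² sinh²(κw) / (4E(U₀ − E))]⁻¹ = 1/34.76 = 0.0288.

T = 0.0288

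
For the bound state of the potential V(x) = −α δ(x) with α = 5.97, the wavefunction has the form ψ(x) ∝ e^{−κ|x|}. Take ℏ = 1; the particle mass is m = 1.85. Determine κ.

κ = 11.0

Integrate −(ℏ²/2m)ψ'' − αδ(x)ψ = Eψ from −ε to +ε: the ψ'' term gives ψ'(0⁺) − ψ'(0⁻) and the δ term gives −(2mα/ℏ²)ψ(0).
With ψ ∝ e^{−κ|x|} this yields −2κ = −2mα/ℏ², so κ = mα/ℏ² = 11.04.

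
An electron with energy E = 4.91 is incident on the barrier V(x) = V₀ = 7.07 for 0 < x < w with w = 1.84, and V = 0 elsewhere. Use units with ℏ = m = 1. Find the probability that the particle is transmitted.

T = 0.00162

Since E < V₀ the interior solution is evanescent with decay constant κ = √(2m(V₀ − E))/ℏ = 2.078.
κw = 3.824, sinh(κw) = 22.89.
The exact tunnelling result is T⁻¹ = 1 + V₀² sinh²(κw) / [4E(V₀ − E)] = 618.4, so T = 0.00162.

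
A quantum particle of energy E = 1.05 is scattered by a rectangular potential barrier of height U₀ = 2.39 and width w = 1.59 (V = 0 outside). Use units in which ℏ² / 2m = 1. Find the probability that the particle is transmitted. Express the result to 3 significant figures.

T = 0.0946

Since E < U₀ the interior solution is evanescent with decay constant κ = √(2m(U₀ − E))/ℏ = 1.158.
κw = 1.841, sinh(κw) = 3.071.
Matching ψ, ψ′ at both faces gives T = [1 + U₀² sinh²(κw) / (4E(U₀ − E))]⁻¹ = 1/10.57 = 0.0946.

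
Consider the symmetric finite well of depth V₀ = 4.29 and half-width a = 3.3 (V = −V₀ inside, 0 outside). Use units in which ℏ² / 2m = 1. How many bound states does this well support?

N = 5

The dimensionless depth is z₀ = a√(2mV₀)/ℏ = 3.3 × √(4.290) = 6.835.
The even/odd transcendental equations gain one root per π/2 in z₀, giving N = 1 + ⌊2z₀/π⌋ = 1 + ⌊4.351⌋ = 5.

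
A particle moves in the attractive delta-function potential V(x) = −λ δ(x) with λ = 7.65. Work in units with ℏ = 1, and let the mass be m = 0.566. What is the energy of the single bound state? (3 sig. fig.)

E = -16.6

For x ≠ 0 the bound state is ψ ∝ e^{−κ|x|}; integrating the TISE across the delta gives the cusp condition 2κ = 2mλ/ℏ², so κ = 4.330.
Then E = −ℏ²κ²/(2m) = −mλ²/(2ℏ²) = -16.56.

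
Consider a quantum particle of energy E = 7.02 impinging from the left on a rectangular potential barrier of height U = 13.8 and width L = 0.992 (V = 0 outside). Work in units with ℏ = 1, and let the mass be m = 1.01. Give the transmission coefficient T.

T = 0.00259

Since E < U the interior solution is evanescent with decay constant κ = √(2m(U − E))/ℏ = 3.701.
κL = 3.671, sinh(κL) = 19.64.
Matching ψ, ψ′ at both faces gives T = [1 + U² sinh²(κL) / (4E(U − E))]⁻¹ = 1/386.7 = 0.00259.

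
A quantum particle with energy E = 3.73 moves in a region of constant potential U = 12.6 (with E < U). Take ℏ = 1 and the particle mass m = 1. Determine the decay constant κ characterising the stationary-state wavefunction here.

Since E < U the TISE in this region is ψ'' = κ²ψ with κ = √(2m(U − E))/ℏ.
κ = √(2 × 1 × 8.87) = 4.212.

κ = 4.21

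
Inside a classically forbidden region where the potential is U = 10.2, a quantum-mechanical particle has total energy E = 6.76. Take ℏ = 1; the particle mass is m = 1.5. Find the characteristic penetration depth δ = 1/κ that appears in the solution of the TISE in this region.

δ = 0.311

Since E < U the TISE in this region is ψ'' = κ²ψ with κ = √(2m(U − E))/ℏ.
κ = √(2 × 1.5 × 3.44) = 3.212. The penetration depth is δ = 1/κ = 0.311.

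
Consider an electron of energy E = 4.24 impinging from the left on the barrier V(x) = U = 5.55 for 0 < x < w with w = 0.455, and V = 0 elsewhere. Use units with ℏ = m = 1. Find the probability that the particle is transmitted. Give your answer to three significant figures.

E < U: inside the barrier ψ ∝ e^{±κx} with κ = √(2m(U − E))/ℏ = 1.619.
κw = 0.7365, sinh(κw) = 0.8049.
Matching ψ, ψ′ at both faces gives T = [1 + U² sinh²(κw) / (4E(U − E))]⁻¹ = 1/1.898 = 0.527.

T = 0.527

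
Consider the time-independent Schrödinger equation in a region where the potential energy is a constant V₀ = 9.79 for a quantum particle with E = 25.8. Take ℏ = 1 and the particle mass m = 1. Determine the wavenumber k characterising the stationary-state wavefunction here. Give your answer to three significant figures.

With E > V₀ the solution is oscillatory, ψ ∝ e^{±ikx} with k = √(2m(E − V₀))/ℏ.
k = √(2 × 1 × 16.01) = 5.659.

k = 5.66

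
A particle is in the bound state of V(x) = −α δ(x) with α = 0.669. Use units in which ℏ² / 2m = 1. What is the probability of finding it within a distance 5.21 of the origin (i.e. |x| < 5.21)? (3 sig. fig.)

P = 0.969

The normalised bound state is ψ = √κ e^{−κ|x|} with κ = mα/ℏ² = 0.3345.
P(|x| < d) = ∫_{−d}^{d} κ e^{−2κ|x|} dx = 1 − e^{−2κd} = 1 − e^{−3.485} = 0.9694.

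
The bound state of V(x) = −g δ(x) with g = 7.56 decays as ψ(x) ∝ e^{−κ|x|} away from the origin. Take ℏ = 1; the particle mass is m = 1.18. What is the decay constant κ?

κ = 8.92

Integrating the TISE across x = 0 gives the cusp condition ψ'(0⁺) − ψ'(0⁻) = −(2mg/ℏ²)ψ(0).
With ψ ∝ e^{−κ|x|} this yields −2κ = −2mg/ℏ², so κ = mg/ℏ² = 8.921.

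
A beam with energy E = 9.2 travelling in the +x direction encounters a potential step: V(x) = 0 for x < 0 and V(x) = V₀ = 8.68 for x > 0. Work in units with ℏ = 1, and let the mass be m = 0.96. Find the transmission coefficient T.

T = 0.621

On each side the TISE gives plane waves with k = √(2m(E − V))/ℏ: k₁ = √(2·0.96·9.2) = 4.203, k₂ = √(2·0.96·0.52) = 0.9992.
Matching ψ and ψ′ at x = 0 gives r = (k₁ − k₂)/(k₁ + k₂), so R = r² = 0.3793 and T = 1 − R = 0.6207.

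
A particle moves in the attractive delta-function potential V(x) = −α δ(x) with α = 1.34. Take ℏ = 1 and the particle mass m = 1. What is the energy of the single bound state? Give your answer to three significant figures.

The bound state is ψ(x) = √κ e^{−κ|x|}. The derivative jump ψ'(0⁺) − ψ'(0⁻) = −(2mα/ℏ²)ψ(0) fixes κ = mα/ℏ² = 1.340.
Then E = −ℏ²κ²/(2m) = −mα²/(2ℏ²) = -0.8978.

E = -0.898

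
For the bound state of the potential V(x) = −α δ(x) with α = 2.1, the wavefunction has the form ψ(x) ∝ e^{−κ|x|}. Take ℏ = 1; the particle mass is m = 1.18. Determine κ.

Integrating the TISE across x = 0 gives the cusp condition ψ'(0⁺) − ψ'(0⁻) = −(2mα/ℏ²)ψ(0).
With ψ ∝ e^{−κ|x|} this yields −2κ = −2mα/ℏ², so κ = mα/ℏ² = 2.478.

κ = 2.48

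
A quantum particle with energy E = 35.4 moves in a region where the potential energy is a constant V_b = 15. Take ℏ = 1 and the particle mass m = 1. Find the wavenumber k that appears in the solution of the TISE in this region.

k = 6.39

With E > V_b the solution is oscillatory, ψ ∝ e^{±ikx} with k = √(2m(E − V_b))/ℏ.
k = √(2 × 1 × 20.4) = 6.387.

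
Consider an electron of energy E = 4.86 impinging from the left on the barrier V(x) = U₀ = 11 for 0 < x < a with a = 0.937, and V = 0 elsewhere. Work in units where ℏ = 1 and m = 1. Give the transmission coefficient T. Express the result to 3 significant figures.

T = 0.00553

E < U₀: inside the barrier ψ ∝ e^{±κx} with κ = √(2m(U₀ − E))/ℏ = 3.504.
κa = 3.284, sinh(κa) = 13.32.
Matching ψ, ψ′ at both faces gives T = [1 + U₀² sinh²(κa) / (4E(U₀ − E))]⁻¹ = 1/180.7 = 0.00553.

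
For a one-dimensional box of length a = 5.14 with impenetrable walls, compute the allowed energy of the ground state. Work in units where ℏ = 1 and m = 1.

Requiring ψ(0) = ψ(a) = 0 quantises k = nπ/a, hence E_n = ℏ²k²/2m = n²π²ℏ²/(2ma²).
E_1 = 1² × π² / (2 × 1 × 5.14²) = 0.1868.

E = 0.187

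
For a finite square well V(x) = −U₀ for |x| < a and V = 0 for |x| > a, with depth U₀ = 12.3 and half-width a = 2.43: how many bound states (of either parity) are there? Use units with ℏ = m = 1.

The dimensionless depth is z₀ = a√(2mU₀)/ℏ = 2.43 × √(24.60) = 12.05.
The even/odd transcendental equations gain one root per π/2 in z₀, giving N = 1 + ⌊2z₀/π⌋ = 1 + ⌊7.673⌋ = 8.

N = 8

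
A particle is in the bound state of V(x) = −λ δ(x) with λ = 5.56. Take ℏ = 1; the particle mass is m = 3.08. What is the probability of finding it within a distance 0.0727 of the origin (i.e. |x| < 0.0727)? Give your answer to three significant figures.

P = 0.917

The normalised bound state is ψ = √κ e^{−κ|x|} with κ = mλ/ℏ² = 17.12.
P(|x| < d) = ∫_{−d}^{d} κ e^{−2κ|x|} dx = 1 − e^{−2κd} = 1 − e^{−2.490} = 0.9171.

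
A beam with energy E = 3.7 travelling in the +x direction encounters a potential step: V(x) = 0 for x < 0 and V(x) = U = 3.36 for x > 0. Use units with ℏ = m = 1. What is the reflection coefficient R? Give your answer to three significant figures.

The wavenumbers are k₁ = √(2mE)/ℏ = 2.720 on the left and k₂ = √(2m(E − U))/ℏ = 0.8246 on the right.
Continuity of ψ and ψ′ at the step yields the reflection amplitude r = (k₁ − k₂)/(k₁ + k₂) = 0.5348; thus R = |r|² = 0.2860, T = 0.7140.

R = 0.286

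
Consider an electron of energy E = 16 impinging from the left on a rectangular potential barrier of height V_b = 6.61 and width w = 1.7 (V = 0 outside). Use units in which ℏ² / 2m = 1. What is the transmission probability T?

T = 0.947

E > V_b: inside the barrier k₂ = √(2m(E − V_b))/ℏ = 3.064, k₂w = 5.209.
Matching at both interfaces gives T⁻¹ = 1 + V_b² sin²(k₂w) / [4E(E − V_b)] = 1.056, hence T = 0.947.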